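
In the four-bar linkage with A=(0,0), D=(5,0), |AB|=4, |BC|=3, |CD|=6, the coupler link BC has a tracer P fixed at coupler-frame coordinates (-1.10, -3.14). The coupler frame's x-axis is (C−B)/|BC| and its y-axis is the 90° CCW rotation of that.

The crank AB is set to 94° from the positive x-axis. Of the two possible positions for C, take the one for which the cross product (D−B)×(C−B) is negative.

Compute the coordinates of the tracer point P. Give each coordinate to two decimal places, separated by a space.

A=(0,0), D=(5.00,0)
B = A + 4.00·(cos94°, sin94°) = (-0.2790, 3.9903)
|BD| = 6.6174
circle(B,3.00) ∩ circle(D,6.00): a=1.2686, h=2.7186
  candidates: C₊=(2.3723,5.3940) cross=17.990; C₋=(-0.9062,1.0566) cross=-17.990
  mode - wants cross < 0 → take C=(-0.9062,1.0566) (cross=-17.990)
ex = (C−B)/|BC| = (-0.2091,-0.9779); ey = (0.9779,-0.2091)
P = B + -1.10·ex + -3.14·ey = (-3.1197,5.7224)

-3.12 5.72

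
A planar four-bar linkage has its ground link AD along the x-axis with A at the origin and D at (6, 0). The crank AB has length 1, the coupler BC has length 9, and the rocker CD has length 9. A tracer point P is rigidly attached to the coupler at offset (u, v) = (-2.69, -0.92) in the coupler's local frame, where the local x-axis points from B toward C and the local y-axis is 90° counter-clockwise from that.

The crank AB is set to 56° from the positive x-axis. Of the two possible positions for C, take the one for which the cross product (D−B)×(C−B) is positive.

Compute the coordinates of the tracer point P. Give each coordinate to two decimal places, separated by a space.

0.18 -1.99

A=(0,0), D=(6.00,0)
B = A + 1.00·(cos56°, sin56°) = (0.5592, 0.8290)
|BD| = 5.5036
circle(B,9.00) ∩ circle(D,9.00): a=2.7518, h=8.5690
  candidates: C₊=(4.5704,8.8857) cross=47.160; C₋=(1.9888,-8.0567) cross=-47.160
  mode + wants cross > 0 → take C=(4.5704,8.8857) (cross=47.160)
ex = (C−B)/|BC| = (0.4457,0.8952); ey = (-0.8952,0.4457)
P = B + -2.69·ex + -0.92·ey = (0.1839,-1.9891)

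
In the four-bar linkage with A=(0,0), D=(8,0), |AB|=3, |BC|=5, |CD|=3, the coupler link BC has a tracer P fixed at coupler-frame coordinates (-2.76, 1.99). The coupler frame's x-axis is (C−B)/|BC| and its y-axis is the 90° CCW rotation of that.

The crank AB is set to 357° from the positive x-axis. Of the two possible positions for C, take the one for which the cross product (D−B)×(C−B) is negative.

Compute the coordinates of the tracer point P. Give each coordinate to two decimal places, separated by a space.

A=(0,0), D=(8.00,0)
B = A + 3.00·(cos357°, sin357°) = (2.9959, -0.1570)
|BD| = 5.0066
circle(B,5.00) ∩ circle(D,3.00): a=4.1012, h=2.8601
  candidates: C₊=(7.0054,2.8303) cross=14.319; C₋=(7.1848,-2.8871) cross=-14.319
  mode - wants cross < 0 → take C=(7.1848,-2.8871) (cross=-14.319)
ex = (C−B)/|BC| = (0.8378,-0.5460); ey = (0.5460,0.8378)
P = B + -2.76·ex + 1.99·ey = (1.7702,3.0172)

1.77 3.02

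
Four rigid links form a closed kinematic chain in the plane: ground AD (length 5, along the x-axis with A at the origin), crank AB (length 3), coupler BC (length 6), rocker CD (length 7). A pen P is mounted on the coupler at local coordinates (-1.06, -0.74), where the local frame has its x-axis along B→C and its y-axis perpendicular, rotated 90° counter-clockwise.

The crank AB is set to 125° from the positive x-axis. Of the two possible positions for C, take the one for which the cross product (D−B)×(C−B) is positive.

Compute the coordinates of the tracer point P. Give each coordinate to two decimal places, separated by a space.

A=(0,0), D=(5.00,0)
B = A + 3.00·(cos125°, sin125°) = (-1.7207, 2.4575)
|BD| = 7.1559
circle(B,6.00) ∩ circle(D,7.00): a=2.6696, h=5.3734
  candidates: C₊=(2.6318,6.5872) cross=38.451; C₋=(-1.0588,-3.5059) cross=-38.451
  mode + wants cross > 0 → take C=(2.6318,6.5872) (cross=38.451)
ex = (C−B)/|BC| = (0.7254,0.6883); ey = (-0.6883,0.7254)
P = B + -1.06·ex + -0.74·ey = (-1.9803,1.1910)

-1.98 1.19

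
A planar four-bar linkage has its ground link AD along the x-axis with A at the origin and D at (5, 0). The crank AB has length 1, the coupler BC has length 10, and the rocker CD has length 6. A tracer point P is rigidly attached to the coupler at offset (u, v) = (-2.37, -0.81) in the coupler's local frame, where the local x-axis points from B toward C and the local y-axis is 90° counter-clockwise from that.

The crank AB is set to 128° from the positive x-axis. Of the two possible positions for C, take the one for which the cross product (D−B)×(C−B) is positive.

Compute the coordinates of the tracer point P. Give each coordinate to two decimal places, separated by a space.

A=(0,0), D=(5.00,0)
B = A + 1.00·(cos128°, sin128°) = (-0.6157, 0.7880)
|BD| = 5.6707
circle(B,10.00) ∩ circle(D,6.00): a=8.4784, h=5.3025
  candidates: C₊=(8.5173,4.8609) cross=30.069; C₋=(7.0436,-5.6412) cross=-30.069
  mode + wants cross > 0 → take C=(8.5173,4.8609) (cross=30.069)
ex = (C−B)/|BC| = (0.9133,0.4073); ey = (-0.4073,0.9133)
P = B + -2.37·ex + -0.81·ey = (-2.4503,-0.9170)

-2.45 -0.92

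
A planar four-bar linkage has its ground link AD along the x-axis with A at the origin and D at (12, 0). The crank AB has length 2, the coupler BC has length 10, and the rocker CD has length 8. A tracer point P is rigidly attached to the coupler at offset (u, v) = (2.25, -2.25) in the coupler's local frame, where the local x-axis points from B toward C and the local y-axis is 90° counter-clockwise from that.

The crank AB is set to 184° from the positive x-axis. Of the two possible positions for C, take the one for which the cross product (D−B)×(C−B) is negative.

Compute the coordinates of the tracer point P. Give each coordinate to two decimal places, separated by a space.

-1.36 -3.26

A=(0,0), D=(12.00,0)
B = A + 2.00·(cos184°, sin184°) = (-1.9951, -0.1395)
|BD| = 13.9958
circle(B,10.00) ∩ circle(D,8.00): a=8.2840, h=5.6014
  candidates: C₊=(6.2326,5.5441) cross=78.396; C₋=(6.3443,-5.6580) cross=-78.396
  mode - wants cross < 0 → take C=(6.3443,-5.6580) (cross=-78.396)
ex = (C−B)/|BC| = (0.8339,-0.5519); ey = (0.5519,0.8339)
P = B + 2.25·ex + -2.25·ey = (-1.3604,-3.2575)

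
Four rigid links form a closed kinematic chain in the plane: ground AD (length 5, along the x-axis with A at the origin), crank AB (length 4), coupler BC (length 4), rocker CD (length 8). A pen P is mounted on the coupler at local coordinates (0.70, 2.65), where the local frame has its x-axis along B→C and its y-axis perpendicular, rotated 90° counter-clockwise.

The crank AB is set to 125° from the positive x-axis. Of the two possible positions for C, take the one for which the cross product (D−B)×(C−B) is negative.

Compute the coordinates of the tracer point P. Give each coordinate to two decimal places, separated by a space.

0.20 2.14

A=(0,0), D=(5.00,0)
B = A + 4.00·(cos125°, sin125°) = (-2.2943, 3.2766)
|BD| = 7.9964
circle(B,4.00) ∩ circle(D,8.00): a=0.9969, h=3.8738
  candidates: C₊=(0.2024,6.4018) cross=30.977; C₋=(-2.9723,-0.6655) cross=-30.977
  mode - wants cross < 0 → take C=(-2.9723,-0.6655) (cross=-30.977)
ex = (C−B)/|BC| = (-0.1695,-0.9855); ey = (0.9855,-0.1695)
P = B + 0.70·ex + 2.65·ey = (0.1987,2.1376)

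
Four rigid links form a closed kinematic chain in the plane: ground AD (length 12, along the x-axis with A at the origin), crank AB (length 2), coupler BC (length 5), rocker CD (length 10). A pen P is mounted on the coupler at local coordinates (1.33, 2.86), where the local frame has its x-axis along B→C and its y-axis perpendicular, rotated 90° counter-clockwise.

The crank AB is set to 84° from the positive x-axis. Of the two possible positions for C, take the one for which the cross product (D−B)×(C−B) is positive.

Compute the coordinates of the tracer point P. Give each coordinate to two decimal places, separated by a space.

A=(0,0), D=(12.00,0)
B = A + 2.00·(cos84°, sin84°) = (0.2091, 1.9890)
|BD| = 11.9575
circle(B,5.00) ∩ circle(D,10.00): a=2.8427, h=4.1133
  candidates: C₊=(3.6963,5.5722) cross=49.185; C₋=(2.3279,-2.5398) cross=-49.185
  mode + wants cross > 0 → take C=(3.6963,5.5722) (cross=49.185)
ex = (C−B)/|BC| = (0.6975,0.7166); ey = (-0.7166,0.6975)
P = B + 1.33·ex + 2.86·ey = (-0.9129,4.9369)

-0.91 4.94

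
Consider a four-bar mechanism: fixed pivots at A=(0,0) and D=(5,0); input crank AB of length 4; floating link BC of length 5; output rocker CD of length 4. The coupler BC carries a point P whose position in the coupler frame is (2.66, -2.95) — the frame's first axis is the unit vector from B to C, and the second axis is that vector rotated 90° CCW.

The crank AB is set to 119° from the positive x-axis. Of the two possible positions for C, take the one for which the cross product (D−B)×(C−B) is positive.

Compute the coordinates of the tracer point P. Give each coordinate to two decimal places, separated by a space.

0.72 0.55

A=(0,0), D=(5.00,0)
B = A + 4.00·(cos119°, sin119°) = (-1.9392, 3.4985)
|BD| = 7.7713
circle(B,5.00) ∩ circle(D,4.00): a=4.4647, h=2.2509
  candidates: C₊=(3.0608,3.4985) cross=17.492; C₋=(1.0341,-0.5214) cross=-17.492
  mode + wants cross > 0 → take C=(3.0608,3.4985) (cross=17.492)
ex = (C−B)/|BC| = (1.0000,0.0000); ey = (-0.0000,1.0000)
P = B + 2.66·ex + -2.95·ey = (0.7208,0.5485)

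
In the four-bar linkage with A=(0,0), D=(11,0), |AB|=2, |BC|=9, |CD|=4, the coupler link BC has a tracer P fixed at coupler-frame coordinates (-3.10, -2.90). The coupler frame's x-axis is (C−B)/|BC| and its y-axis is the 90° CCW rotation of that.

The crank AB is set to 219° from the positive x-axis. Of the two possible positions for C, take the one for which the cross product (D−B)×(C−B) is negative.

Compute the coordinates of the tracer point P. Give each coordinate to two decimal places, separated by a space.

A=(0,0), D=(11.00,0)
B = A + 2.00·(cos219°, sin219°) = (-1.5543, -1.2586)
|BD| = 12.6172
circle(B,9.00) ∩ circle(D,4.00): a=8.8845, h=1.4375
  candidates: C₊=(7.1424,1.0580) cross=18.137; C₋=(7.4292,-1.8027) cross=-18.137
  mode - wants cross < 0 → take C=(7.4292,-1.8027) (cross=-18.137)
ex = (C−B)/|BC| = (0.9982,-0.0605); ey = (0.0605,0.9982)
P = B + -3.10·ex + -2.90·ey = (-4.8239,-3.9659)

-4.82 -3.97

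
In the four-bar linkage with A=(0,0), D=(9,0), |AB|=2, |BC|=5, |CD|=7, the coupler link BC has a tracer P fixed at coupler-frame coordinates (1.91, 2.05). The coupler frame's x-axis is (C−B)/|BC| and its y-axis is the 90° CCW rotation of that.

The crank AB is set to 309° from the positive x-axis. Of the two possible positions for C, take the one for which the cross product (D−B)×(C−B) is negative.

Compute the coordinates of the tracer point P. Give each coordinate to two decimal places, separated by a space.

4.06 -1.68

A=(0,0), D=(9.00,0)
B = A + 2.00·(cos309°, sin309°) = (1.2586, -1.5543)
|BD| = 7.8959
circle(B,5.00) ∩ circle(D,7.00): a=2.4281, h=4.3708
  candidates: C₊=(2.7789,3.2090) cross=34.511; C₋=(4.4997,-5.3616) cross=-34.511
  mode - wants cross < 0 → take C=(4.4997,-5.3616) (cross=-34.511)
ex = (C−B)/|BC| = (0.6482,-0.7615); ey = (0.7615,0.6482)
P = B + 1.91·ex + 2.05·ey = (4.0577,-1.6799)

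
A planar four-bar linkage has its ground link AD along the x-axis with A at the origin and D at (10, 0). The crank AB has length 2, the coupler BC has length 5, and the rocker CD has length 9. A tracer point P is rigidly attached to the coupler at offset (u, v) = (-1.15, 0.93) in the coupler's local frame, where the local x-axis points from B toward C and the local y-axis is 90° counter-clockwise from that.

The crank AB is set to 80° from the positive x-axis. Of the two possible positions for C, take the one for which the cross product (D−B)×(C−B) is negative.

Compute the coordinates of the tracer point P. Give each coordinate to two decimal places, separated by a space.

0.99 3.30

A=(0,0), D=(10.00,0)
B = A + 2.00·(cos80°, sin80°) = (0.3473, 1.9696)
|BD| = 9.8516
circle(B,5.00) ∩ circle(D,9.00): a=2.0836, h=4.5452
  candidates: C₊=(3.2976,6.0064) cross=44.777; C₋=(1.4801,-2.9004) cross=-44.777
  mode - wants cross < 0 → take C=(1.4801,-2.9004) (cross=-44.777)
ex = (C−B)/|BC| = (0.2266,-0.9740); ey = (0.9740,0.2266)
P = B + -1.15·ex + 0.93·ey = (0.9926,3.3004)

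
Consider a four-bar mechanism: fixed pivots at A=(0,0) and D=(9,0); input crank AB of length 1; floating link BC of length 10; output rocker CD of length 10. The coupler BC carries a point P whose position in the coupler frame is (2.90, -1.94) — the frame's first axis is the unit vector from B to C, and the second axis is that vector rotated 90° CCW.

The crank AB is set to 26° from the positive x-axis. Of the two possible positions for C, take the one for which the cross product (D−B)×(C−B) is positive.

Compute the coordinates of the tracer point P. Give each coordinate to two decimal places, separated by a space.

3.94 2.14

A=(0,0), D=(9.00,0)
B = A + 1.00·(cos26°, sin26°) = (0.8988, 0.4384)
|BD| = 8.1131
circle(B,10.00) ∩ circle(D,10.00): a=4.0565, h=9.1403
  candidates: C₊=(5.4433,9.3461) cross=74.156; C₋=(4.4555,-8.9077) cross=-74.156
  mode + wants cross > 0 → take C=(5.4433,9.3461) (cross=74.156)
ex = (C−B)/|BC| = (0.4544,0.8908); ey = (-0.8908,0.4544)
P = B + 2.90·ex + -1.94·ey = (3.9448,2.1400)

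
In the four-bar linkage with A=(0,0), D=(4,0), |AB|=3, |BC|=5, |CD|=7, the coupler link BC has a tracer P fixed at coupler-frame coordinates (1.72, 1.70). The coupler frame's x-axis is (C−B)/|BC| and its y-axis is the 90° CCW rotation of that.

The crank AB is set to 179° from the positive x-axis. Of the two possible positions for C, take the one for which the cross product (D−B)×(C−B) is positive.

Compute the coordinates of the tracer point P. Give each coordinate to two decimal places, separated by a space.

-3.96 2.27

A=(0,0), D=(4.00,0)
B = A + 3.00·(cos179°, sin179°) = (-2.9995, 0.0524)
|BD| = 6.9997
circle(B,5.00) ∩ circle(D,7.00): a=1.7855, h=4.6703
  candidates: C₊=(-1.1791,4.7092) cross=32.691; C₋=(-1.2490,-4.6312) cross=-32.691
  mode + wants cross > 0 → take C=(-1.1791,4.7092) (cross=32.691)
ex = (C−B)/|BC| = (0.3641,0.9314); ey = (-0.9314,0.3641)
P = B + 1.72·ex + 1.70·ey = (-3.9566,2.2732)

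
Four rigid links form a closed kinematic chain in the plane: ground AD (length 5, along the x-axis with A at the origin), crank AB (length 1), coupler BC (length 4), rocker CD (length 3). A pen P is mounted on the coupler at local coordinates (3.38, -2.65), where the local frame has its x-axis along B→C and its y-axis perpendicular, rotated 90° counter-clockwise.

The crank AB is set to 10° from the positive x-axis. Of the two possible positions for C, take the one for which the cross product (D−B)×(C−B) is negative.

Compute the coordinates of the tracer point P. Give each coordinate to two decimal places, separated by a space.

A=(0,0), D=(5.00,0)
B = A + 1.00·(cos10°, sin10°) = (0.9848, 0.1736)
|BD| = 4.0189
circle(B,4.00) ∩ circle(D,3.00): a=2.8803, h=2.7755
  candidates: C₊=(3.9824,2.8221) cross=11.155; C₋=(3.7425,-2.7237) cross=-11.155
  mode - wants cross < 0 → take C=(3.7425,-2.7237) (cross=-11.155)
ex = (C−B)/|BC| = (0.6894,-0.7243); ey = (0.7243,0.6894)
P = B + 3.38·ex + -2.65·ey = (1.3956,-4.1017)

1.40 -4.10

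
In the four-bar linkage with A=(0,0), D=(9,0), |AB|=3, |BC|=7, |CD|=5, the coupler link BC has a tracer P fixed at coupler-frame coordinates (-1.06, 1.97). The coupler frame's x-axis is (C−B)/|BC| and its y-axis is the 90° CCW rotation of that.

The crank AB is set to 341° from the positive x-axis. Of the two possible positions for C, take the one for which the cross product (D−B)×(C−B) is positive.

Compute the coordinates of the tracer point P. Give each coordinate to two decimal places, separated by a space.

A=(0,0), D=(9.00,0)
B = A + 3.00·(cos341°, sin341°) = (2.8366, -0.9767)
|BD| = 6.2404
circle(B,7.00) ∩ circle(D,5.00): a=5.0431, h=4.8546
  candidates: C₊=(7.0577,4.6073) cross=30.294; C₋=(8.5774,-4.9821) cross=-30.294
  mode + wants cross > 0 → take C=(7.0577,4.6073) (cross=30.294)
ex = (C−B)/|BC| = (0.6030,0.7977); ey = (-0.7977,0.6030)
P = B + -1.06·ex + 1.97·ey = (0.6258,-0.6343)

0.63 -0.63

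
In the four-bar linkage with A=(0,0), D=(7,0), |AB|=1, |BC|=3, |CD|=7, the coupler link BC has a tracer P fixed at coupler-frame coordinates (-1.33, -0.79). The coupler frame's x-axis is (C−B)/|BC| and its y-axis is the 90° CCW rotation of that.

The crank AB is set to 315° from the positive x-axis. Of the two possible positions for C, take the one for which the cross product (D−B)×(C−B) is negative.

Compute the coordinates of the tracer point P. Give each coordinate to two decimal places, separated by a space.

-0.23 0.52

A=(0,0), D=(7.00,0)
B = A + 1.00·(cos315°, sin315°) = (0.7071, -0.7071)
|BD| = 6.3325
circle(B,3.00) ∩ circle(D,7.00): a=0.0079, h=3.0000
  candidates: C₊=(0.3800,2.2750) cross=18.997; C₋=(1.0500,-3.6874) cross=-18.997
  mode - wants cross < 0 → take C=(1.0500,-3.6874) (cross=-18.997)
ex = (C−B)/|BC| = (0.1143,-0.9934); ey = (0.9934,0.1143)
P = B + -1.33·ex + -0.79·ey = (-0.2297,0.5239)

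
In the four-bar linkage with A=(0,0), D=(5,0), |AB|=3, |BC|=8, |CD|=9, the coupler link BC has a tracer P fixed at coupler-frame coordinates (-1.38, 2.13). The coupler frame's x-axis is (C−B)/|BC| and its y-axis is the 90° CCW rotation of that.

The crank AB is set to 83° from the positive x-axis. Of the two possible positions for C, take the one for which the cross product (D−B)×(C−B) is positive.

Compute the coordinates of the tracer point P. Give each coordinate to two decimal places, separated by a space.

A=(0,0), D=(5.00,0)
B = A + 3.00·(cos83°, sin83°) = (0.3656, 2.9776)
|BD| = 5.5085
circle(B,8.00) ∩ circle(D,9.00): a=1.2112, h=7.9078
  candidates: C₊=(5.6592,8.9758) cross=43.560; C₋=(-2.8899,-4.3300) cross=-43.560
  mode + wants cross > 0 → take C=(5.6592,8.9758) (cross=43.560)
ex = (C−B)/|BC| = (0.6617,0.7498); ey = (-0.7498,0.6617)
P = B + -1.38·ex + 2.13·ey = (-2.1445,3.3524)

-2.14 3.35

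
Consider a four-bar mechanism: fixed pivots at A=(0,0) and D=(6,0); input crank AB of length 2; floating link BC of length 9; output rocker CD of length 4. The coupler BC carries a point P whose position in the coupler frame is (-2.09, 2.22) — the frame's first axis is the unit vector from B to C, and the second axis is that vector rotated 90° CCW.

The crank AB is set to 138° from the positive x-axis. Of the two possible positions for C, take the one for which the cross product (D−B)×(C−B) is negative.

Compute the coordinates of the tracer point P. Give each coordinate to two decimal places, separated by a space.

A=(0,0), D=(6.00,0)
B = A + 2.00·(cos138°, sin138°) = (-1.4863, 1.3383)
|BD| = 7.6050
circle(B,9.00) ∩ circle(D,4.00): a=8.0760, h=3.9722
  candidates: C₊=(7.1627,3.8273) cross=30.208; C₋=(5.7647,-3.9931) cross=-30.208
  mode - wants cross < 0 → take C=(5.7647,-3.9931) (cross=-30.208)
ex = (C−B)/|BC| = (0.8057,-0.5924); ey = (0.5924,0.8057)
P = B + -2.09·ex + 2.22·ey = (-1.8551,4.3649)

-1.86 4.36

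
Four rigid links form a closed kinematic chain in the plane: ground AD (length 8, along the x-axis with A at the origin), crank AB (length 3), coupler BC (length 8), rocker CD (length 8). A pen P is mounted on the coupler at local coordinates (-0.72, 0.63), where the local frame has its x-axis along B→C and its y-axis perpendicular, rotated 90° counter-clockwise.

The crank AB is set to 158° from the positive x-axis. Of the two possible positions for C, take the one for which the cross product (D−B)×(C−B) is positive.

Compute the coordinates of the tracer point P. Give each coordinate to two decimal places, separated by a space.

A=(0,0), D=(8.00,0)
B = A + 3.00·(cos158°, sin158°) = (-2.7816, 1.1238)
|BD| = 10.8400
circle(B,8.00) ∩ circle(D,8.00): a=5.4200, h=5.8842
  candidates: C₊=(3.2193,6.4144) cross=63.785; C₋=(1.9992,-5.2906) cross=-63.785
  mode + wants cross > 0 → take C=(3.2193,6.4144) (cross=63.785)
ex = (C−B)/|BC| = (0.7501,0.6613); ey = (-0.6613,0.7501)
P = B + -0.72·ex + 0.63·ey = (-3.7383,1.1202)

-3.74 1.12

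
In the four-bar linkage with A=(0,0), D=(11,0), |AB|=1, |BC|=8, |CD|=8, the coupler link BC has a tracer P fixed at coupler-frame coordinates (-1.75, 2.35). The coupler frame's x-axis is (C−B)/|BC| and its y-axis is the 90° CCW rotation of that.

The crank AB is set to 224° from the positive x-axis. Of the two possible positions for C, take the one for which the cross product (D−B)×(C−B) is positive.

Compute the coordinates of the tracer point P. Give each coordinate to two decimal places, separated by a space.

-3.63 -0.33

A=(0,0), D=(11.00,0)
B = A + 1.00·(cos224°, sin224°) = (-0.7193, -0.6947)
|BD| = 11.7399
circle(B,8.00) ∩ circle(D,8.00): a=5.8700, h=5.4354
  candidates: C₊=(4.8187,5.0786) cross=63.811; C₋=(5.4619,-5.7732) cross=-63.811
  mode + wants cross > 0 → take C=(4.8187,5.0786) (cross=63.811)
ex = (C−B)/|BC| = (0.6923,0.7217); ey = (-0.7217,0.6923)
P = B + -1.75·ex + 2.35·ey = (-3.6267,-0.3307)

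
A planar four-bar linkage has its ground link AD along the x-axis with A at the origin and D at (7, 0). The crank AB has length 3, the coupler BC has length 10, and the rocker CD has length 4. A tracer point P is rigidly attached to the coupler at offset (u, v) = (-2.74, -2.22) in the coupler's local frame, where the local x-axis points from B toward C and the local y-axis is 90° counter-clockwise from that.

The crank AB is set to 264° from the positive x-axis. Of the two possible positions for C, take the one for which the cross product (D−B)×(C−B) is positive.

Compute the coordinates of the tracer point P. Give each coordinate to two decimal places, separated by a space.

A=(0,0), D=(7.00,0)
B = A + 3.00·(cos264°, sin264°) = (-0.3136, -2.9836)
|BD| = 7.8987
circle(B,10.00) ∩ circle(D,4.00): a=9.2667, h=3.7588
  candidates: C₊=(6.8468,3.9971) cross=29.690; C₋=(9.6864,-2.9637) cross=-29.690
  mode + wants cross > 0 → take C=(6.8468,3.9971) (cross=29.690)
ex = (C−B)/|BC| = (0.7160,0.6981); ey = (-0.6981,0.7160)
P = B + -2.74·ex + -2.22·ey = (-0.7258,-6.4859)

-0.73 -6.49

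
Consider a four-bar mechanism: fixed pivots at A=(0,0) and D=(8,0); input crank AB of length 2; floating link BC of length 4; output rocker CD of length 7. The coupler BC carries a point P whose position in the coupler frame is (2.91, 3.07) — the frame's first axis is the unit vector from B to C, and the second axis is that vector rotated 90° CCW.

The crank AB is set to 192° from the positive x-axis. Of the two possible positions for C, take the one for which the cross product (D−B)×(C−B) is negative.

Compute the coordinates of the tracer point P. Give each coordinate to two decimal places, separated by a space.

2.13 0.69

A=(0,0), D=(8.00,0)
B = A + 2.00·(cos192°, sin192°) = (-1.9563, -0.4158)
|BD| = 9.9650
circle(B,4.00) ∩ circle(D,7.00): a=3.3267, h=2.2211
  candidates: C₊=(1.2748,1.9421) cross=22.133; C₋=(1.4602,-2.4961) cross=-22.133
  mode - wants cross < 0 → take C=(1.4602,-2.4961) (cross=-22.133)
ex = (C−B)/|BC| = (0.8541,-0.5201); ey = (0.5201,0.8541)
P = B + 2.91·ex + 3.07·ey = (2.1258,0.6929)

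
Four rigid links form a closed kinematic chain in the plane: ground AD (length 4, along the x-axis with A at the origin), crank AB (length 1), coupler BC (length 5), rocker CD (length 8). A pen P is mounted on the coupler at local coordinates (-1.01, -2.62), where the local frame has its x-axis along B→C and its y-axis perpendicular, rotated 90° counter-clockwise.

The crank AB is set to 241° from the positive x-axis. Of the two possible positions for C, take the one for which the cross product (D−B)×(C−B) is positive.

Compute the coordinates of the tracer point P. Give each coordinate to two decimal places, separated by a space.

A=(0,0), D=(4.00,0)
B = A + 1.00·(cos241°, sin241°) = (-0.4848, -0.8746)
|BD| = 4.5693
circle(B,5.00) ∩ circle(D,8.00): a=-1.9830, h=4.5900
  candidates: C₊=(-3.3097,3.2509) cross=20.973; C₋=(-1.5525,-5.7593) cross=-20.973
  mode + wants cross > 0 → take C=(-3.3097,3.2509) (cross=20.973)
ex = (C−B)/|BC| = (-0.5650,0.8251); ey = (-0.8251,-0.5650)
P = B + -1.01·ex + -2.62·ey = (2.2476,-0.2277)

2.25 -0.23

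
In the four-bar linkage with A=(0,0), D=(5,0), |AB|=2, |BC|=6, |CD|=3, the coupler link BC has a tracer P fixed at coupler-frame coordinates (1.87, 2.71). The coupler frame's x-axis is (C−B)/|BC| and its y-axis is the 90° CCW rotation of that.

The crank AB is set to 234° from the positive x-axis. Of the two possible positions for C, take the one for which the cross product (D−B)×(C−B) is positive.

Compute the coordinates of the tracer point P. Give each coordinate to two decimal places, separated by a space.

-1.63 1.64

A=(0,0), D=(5.00,0)
B = A + 2.00·(cos234°, sin234°) = (-1.1756, -1.6180)
|BD| = 6.3840
circle(B,6.00) ∩ circle(D,3.00): a=5.3067, h=2.7999
  candidates: C₊=(3.2482,2.4354) cross=17.874; C₋=(4.6675,-2.9815) cross=-17.874
  mode + wants cross > 0 → take C=(3.2482,2.4354) (cross=17.874)
ex = (C−B)/|BC| = (0.7373,0.6756); ey = (-0.6756,0.7373)
P = B + 1.87·ex + 2.71·ey = (-1.6276,1.6434)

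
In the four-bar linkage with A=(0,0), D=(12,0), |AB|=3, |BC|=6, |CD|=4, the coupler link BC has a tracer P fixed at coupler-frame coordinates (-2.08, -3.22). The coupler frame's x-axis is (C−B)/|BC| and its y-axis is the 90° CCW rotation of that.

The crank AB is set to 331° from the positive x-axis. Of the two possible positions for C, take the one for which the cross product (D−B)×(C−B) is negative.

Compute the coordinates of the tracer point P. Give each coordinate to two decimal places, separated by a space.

0.21 -4.44

A=(0,0), D=(12.00,0)
B = A + 3.00·(cos331°, sin331°) = (2.6239, -1.4544)
|BD| = 9.4883
circle(B,6.00) ∩ circle(D,4.00): a=5.7981, h=1.5435
  candidates: C₊=(8.1168,0.9596) cross=14.645; C₋=(8.5900,-2.0909) cross=-14.645
  mode - wants cross < 0 → take C=(8.5900,-2.0909) (cross=-14.645)
ex = (C−B)/|BC| = (0.9944,-0.1061); ey = (0.1061,0.9944)
P = B + -2.08·ex + -3.22·ey = (0.2140,-4.4356)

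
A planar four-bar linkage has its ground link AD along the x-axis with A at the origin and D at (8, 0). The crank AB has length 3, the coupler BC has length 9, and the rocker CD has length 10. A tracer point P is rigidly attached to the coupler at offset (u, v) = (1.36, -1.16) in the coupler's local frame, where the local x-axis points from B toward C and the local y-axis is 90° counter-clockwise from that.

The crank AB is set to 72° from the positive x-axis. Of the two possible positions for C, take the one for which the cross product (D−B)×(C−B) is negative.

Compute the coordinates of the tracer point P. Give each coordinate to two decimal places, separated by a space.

-0.36 1.61

A=(0,0), D=(8.00,0)
B = A + 3.00·(cos72°, sin72°) = (0.9271, 2.8532)
|BD| = 7.6267
circle(B,9.00) ∩ circle(D,10.00): a=2.5678, h=8.6259
  candidates: C₊=(6.5353,9.8922) cross=65.788; C₋=(0.0814,-6.1070) cross=-65.788
  mode - wants cross < 0 → take C=(0.0814,-6.1070) (cross=-65.788)
ex = (C−B)/|BC| = (-0.0940,-0.9956); ey = (0.9956,-0.0940)
P = B + 1.36·ex + -1.16·ey = (-0.3556,1.6082)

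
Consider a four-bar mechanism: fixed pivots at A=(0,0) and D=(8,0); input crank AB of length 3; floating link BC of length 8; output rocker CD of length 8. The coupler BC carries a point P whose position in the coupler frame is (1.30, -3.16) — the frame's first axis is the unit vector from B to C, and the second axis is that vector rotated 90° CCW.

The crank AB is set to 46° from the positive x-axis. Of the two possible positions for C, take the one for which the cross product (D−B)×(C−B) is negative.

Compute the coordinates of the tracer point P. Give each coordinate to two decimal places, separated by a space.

A=(0,0), D=(8.00,0)
B = A + 3.00·(cos46°, sin46°) = (2.0840, 2.1580)
|BD| = 6.2973
circle(B,8.00) ∩ circle(D,8.00): a=3.1487, h=7.3543
  candidates: C₊=(7.5622,7.9880) cross=46.313; C₋=(2.5218,-5.8300) cross=-46.313
  mode - wants cross < 0 → take C=(2.5218,-5.8300) (cross=-46.313)
ex = (C−B)/|BC| = (0.0547,-0.9985); ey = (0.9985,0.0547)
P = B + 1.30·ex + -3.16·ey = (-1.0002,0.6870)

-1.00 0.69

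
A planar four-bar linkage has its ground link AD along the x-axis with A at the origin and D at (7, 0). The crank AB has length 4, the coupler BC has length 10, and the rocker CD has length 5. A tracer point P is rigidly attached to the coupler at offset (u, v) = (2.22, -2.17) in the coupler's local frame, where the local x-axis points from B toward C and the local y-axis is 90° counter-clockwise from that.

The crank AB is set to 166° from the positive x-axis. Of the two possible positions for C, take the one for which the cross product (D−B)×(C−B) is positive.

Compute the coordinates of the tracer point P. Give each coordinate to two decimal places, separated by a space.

A=(0,0), D=(7.00,0)
B = A + 4.00·(cos166°, sin166°) = (-3.8812, 0.9677)
|BD| = 10.9241
circle(B,10.00) ∩ circle(D,5.00): a=8.8948, h=4.5697
  candidates: C₊=(5.3835,4.7315) cross=49.920; C₋=(4.5739,-4.3720) cross=-49.920
  mode + wants cross > 0 → take C=(5.3835,4.7315) (cross=49.920)
ex = (C−B)/|BC| = (0.9265,0.3764); ey = (-0.3764,0.9265)
P = B + 2.22·ex + -2.17·ey = (-1.0077,-0.2072)

-1.01 -0.21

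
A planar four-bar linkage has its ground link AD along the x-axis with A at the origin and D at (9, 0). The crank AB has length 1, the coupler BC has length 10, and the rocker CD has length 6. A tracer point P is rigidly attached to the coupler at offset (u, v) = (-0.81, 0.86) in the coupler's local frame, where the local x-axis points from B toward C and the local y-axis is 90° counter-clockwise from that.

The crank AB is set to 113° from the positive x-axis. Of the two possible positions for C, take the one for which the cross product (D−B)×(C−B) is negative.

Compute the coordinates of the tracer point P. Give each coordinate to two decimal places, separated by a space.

-0.43 2.10

A=(0,0), D=(9.00,0)
B = A + 1.00·(cos113°, sin113°) = (-0.3907, 0.9205)
|BD| = 9.4357
circle(B,10.00) ∩ circle(D,6.00): a=8.1092, h=5.8515
  candidates: C₊=(8.2507,5.9530) cross=55.213; C₋=(7.1090,-5.6942) cross=-55.213
  mode - wants cross < 0 → take C=(7.1090,-5.6942) (cross=-55.213)
ex = (C−B)/|BC| = (0.7500,-0.6615); ey = (0.6615,0.7500)
P = B + -0.81·ex + 0.86·ey = (-0.4293,2.1013)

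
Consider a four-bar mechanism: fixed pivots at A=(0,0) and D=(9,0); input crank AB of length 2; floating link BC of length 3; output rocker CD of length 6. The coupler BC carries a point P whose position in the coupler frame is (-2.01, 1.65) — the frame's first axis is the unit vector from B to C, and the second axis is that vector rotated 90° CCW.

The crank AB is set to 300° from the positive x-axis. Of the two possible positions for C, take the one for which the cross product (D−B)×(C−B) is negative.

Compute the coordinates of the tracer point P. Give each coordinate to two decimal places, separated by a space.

A=(0,0), D=(9.00,0)
B = A + 2.00·(cos300°, sin300°) = (1.0000, -1.7321)
|BD| = 8.1854
circle(B,3.00) ∩ circle(D,6.00): a=2.4434, h=1.7406
  candidates: C₊=(3.0197,0.4862) cross=14.248; C₋=(3.7564,-2.9163) cross=-14.248
  mode - wants cross < 0 → take C=(3.7564,-2.9163) (cross=-14.248)
ex = (C−B)/|BC| = (0.9188,-0.3947); ey = (0.3947,0.9188)
P = B + -2.01·ex + 1.65·ey = (-0.1955,0.5774)

-0.20 0.58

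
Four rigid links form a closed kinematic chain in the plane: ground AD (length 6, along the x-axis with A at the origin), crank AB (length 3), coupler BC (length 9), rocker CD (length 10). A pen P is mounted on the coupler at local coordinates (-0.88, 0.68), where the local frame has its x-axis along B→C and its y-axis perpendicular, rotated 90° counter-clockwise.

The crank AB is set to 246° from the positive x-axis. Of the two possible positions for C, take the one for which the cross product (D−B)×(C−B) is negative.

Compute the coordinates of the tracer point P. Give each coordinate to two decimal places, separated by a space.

-1.22 -1.63

A=(0,0), D=(6.00,0)
B = A + 3.00·(cos246°, sin246°) = (-1.2202, -2.7406)
|BD| = 7.7229
circle(B,9.00) ∩ circle(D,10.00): a=2.6313, h=8.6068
  candidates: C₊=(-1.8145,6.2397) cross=66.469; C₋=(4.2942,-9.8534) cross=-66.469
  mode - wants cross < 0 → take C=(4.2942,-9.8534) (cross=-66.469)
ex = (C−B)/|BC| = (0.6127,-0.7903); ey = (0.7903,0.6127)
P = B + -0.88·ex + 0.68·ey = (-1.2220,-1.6285)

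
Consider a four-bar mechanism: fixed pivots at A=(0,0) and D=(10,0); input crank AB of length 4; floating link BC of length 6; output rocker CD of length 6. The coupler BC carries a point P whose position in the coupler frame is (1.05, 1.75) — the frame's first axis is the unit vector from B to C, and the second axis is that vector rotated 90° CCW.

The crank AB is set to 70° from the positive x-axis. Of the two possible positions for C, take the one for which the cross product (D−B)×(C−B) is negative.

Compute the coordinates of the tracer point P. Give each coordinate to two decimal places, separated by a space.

A=(0,0), D=(10.00,0)
B = A + 4.00·(cos70°, sin70°) = (1.3681, 3.7588)
|BD| = 9.4148
circle(B,6.00) ∩ circle(D,6.00): a=4.7074, h=3.7203
  candidates: C₊=(7.1693,5.2903) cross=35.026; C₋=(4.1988,-1.5315) cross=-35.026
  mode - wants cross < 0 → take C=(4.1988,-1.5315) (cross=-35.026)
ex = (C−B)/|BC| = (0.4718,-0.8817); ey = (0.8817,0.4718)
P = B + 1.05·ex + 1.75·ey = (3.4065,3.6586)

3.41 3.66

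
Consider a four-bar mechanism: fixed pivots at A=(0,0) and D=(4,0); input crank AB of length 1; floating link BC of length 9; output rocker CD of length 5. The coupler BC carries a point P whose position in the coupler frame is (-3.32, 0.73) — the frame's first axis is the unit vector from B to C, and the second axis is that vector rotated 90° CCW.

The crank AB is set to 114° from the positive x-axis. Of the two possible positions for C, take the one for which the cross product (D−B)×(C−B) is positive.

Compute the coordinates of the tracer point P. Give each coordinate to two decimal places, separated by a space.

-3.80 1.17

A=(0,0), D=(4.00,0)
B = A + 1.00·(cos114°, sin114°) = (-0.4067, 0.9135)
|BD| = 4.5004
circle(B,9.00) ∩ circle(D,5.00): a=8.4718, h=3.0377
  candidates: C₊=(8.5054,2.1683) cross=13.671; C₋=(7.2721,-3.7807) cross=-13.671
  mode + wants cross > 0 → take C=(8.5054,2.1683) (cross=13.671)
ex = (C−B)/|BC| = (0.9902,0.1394); ey = (-0.1394,0.9902)
P = B + -3.32·ex + 0.73·ey = (-3.7961,1.1735)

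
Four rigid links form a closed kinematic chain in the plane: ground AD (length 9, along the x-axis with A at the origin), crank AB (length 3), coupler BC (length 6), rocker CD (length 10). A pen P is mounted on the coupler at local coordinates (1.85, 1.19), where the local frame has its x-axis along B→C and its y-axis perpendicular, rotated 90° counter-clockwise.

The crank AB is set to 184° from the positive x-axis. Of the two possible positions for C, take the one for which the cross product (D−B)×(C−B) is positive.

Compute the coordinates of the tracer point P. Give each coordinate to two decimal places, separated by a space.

A=(0,0), D=(9.00,0)
B = A + 3.00·(cos184°, sin184°) = (-2.9927, -0.2093)
|BD| = 11.9945
circle(B,6.00) ∩ circle(D,10.00): a=3.3294, h=4.9915
  candidates: C₊=(0.2491,4.8396) cross=59.871; C₋=(0.4233,-5.1419) cross=-59.871
  mode + wants cross > 0 → take C=(0.2491,4.8396) (cross=59.871)
ex = (C−B)/|BC| = (0.5403,0.8415); ey = (-0.8415,0.5403)
P = B + 1.85·ex + 1.19·ey = (-2.9945,1.9904)

-2.99 1.99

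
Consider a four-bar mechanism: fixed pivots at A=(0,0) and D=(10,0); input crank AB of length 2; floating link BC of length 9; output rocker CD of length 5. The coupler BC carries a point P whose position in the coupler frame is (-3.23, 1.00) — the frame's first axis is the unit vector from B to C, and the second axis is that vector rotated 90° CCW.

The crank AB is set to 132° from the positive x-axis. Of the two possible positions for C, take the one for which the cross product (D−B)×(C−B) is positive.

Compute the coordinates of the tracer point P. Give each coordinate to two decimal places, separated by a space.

A=(0,0), D=(10.00,0)
B = A + 2.00·(cos132°, sin132°) = (-1.3383, 1.4863)
|BD| = 11.4353
circle(B,9.00) ∩ circle(D,5.00): a=8.1662, h=3.7833
  candidates: C₊=(7.2504,4.1761) cross=43.263; C₋=(6.2669,-3.3263) cross=-43.263
  mode + wants cross > 0 → take C=(7.2504,4.1761) (cross=43.263)
ex = (C−B)/|BC| = (0.9543,0.2989); ey = (-0.2989,0.9543)
P = B + -3.23·ex + 1.00·ey = (-4.7195,1.4752)

-4.72 1.48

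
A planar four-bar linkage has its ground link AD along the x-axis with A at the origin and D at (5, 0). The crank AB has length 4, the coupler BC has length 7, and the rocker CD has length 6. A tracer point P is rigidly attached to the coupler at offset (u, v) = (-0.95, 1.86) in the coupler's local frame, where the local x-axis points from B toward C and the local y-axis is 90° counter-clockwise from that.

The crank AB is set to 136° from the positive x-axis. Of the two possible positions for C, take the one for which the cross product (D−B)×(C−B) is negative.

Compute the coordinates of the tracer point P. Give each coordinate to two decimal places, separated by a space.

A=(0,0), D=(5.00,0)
B = A + 4.00·(cos136°, sin136°) = (-2.8774, 2.7786)
|BD| = 8.3531
circle(B,7.00) ∩ circle(D,6.00): a=4.9547, h=4.9448
  candidates: C₊=(3.4400,5.7937) cross=41.304; C₋=(0.1503,-3.5327) cross=-41.304
  mode - wants cross < 0 → take C=(0.1503,-3.5327) (cross=-41.304)
ex = (C−B)/|BC| = (0.4325,-0.9016); ey = (0.9016,0.4325)
P = B + -0.95·ex + 1.86·ey = (-1.6112,4.4397)

-1.61 4.44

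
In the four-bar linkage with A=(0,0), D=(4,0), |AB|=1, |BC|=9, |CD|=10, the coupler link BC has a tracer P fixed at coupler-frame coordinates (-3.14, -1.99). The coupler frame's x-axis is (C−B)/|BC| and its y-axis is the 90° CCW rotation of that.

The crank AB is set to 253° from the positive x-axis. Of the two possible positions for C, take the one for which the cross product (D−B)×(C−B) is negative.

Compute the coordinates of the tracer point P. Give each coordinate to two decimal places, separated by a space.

-2.93 1.66

A=(0,0), D=(4.00,0)
B = A + 1.00·(cos253°, sin253°) = (-0.2924, -0.9563)
|BD| = 4.3976
circle(B,9.00) ∩ circle(D,10.00): a=0.0385, h=8.9999
  candidates: C₊=(-2.2119,7.8366) cross=39.578; C₋=(1.7024,-9.7325) cross=-39.578
  mode - wants cross < 0 → take C=(1.7024,-9.7325) (cross=-39.578)
ex = (C−B)/|BC| = (0.2216,-0.9751); ey = (0.9751,0.2216)
P = B + -3.14·ex + -1.99·ey = (-2.9288,1.6645)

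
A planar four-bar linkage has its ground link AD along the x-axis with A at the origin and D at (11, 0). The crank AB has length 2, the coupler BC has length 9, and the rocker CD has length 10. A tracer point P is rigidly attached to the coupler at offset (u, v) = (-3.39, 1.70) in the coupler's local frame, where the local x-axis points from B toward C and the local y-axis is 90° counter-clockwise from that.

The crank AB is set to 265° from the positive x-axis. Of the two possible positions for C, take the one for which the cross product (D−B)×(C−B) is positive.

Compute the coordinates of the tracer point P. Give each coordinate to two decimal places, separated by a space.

A=(0,0), D=(11.00,0)
B = A + 2.00·(cos265°, sin265°) = (-0.1743, -1.9924)
|BD| = 11.3505
circle(B,9.00) ∩ circle(D,10.00): a=4.8383, h=7.5889
  candidates: C₊=(3.2568,6.3279) cross=86.138; C₋=(5.9210,-8.6141) cross=-86.138
  mode + wants cross > 0 → take C=(3.2568,6.3279) (cross=86.138)
ex = (C−B)/|BC| = (0.3812,0.9245); ey = (-0.9245,0.3812)
P = B + -3.39·ex + 1.70·ey = (-3.0383,-4.4783)

-3.04 -4.48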